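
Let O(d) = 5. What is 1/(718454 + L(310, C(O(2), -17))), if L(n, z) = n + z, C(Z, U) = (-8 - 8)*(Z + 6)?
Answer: 1/718588 ≈ 1.3916e-6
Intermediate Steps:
C(Z, U) = -96 - 16*Z (C(Z, U) = -16*(6 + Z) = -96 - 16*Z)
1/(718454 + L(310, C(O(2), -17))) = 1/(718454 + (310 + (-96 - 16*5))) = 1/(718454 + (310 + (-96 - 80))) = 1/(718454 + (310 - 176)) = 1/(718454 + 134) = 1/718588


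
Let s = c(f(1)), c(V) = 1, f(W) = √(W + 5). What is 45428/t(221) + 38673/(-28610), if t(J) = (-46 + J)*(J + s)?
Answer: -20275097/111149850 ≈ -0.18241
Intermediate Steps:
f(W) = √(5 + W)
s = 1
t(J) = (1 + J)*(-46 + J) (t(J) = (-46 + J)*(J + 1) = (-46 + J)*(1 + J) = (1 + J)*(-46 + J))
45428/t(221) + 38673/(-28610) = 45428/(-46 + 221² - 45*221) + 38673/(-28610) = 45428/(-46 + 48841 - 9945) + 38673*(-1/28610) = 45428/38850 - 38673/28610 = 45428*(1/38850) - 38673/28610 = 22714/19425 - 38673/28610 = -20275097/111149850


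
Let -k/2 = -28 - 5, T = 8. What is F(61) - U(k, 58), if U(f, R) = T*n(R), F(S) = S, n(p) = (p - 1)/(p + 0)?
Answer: 1541/29 ≈ 53.138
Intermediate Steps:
n(p) = (-1 + p)/p
k = 66 (k = -2*(-28 - 5) = -2*(-33) = 66)
U(f, R) = 8*(-1 + R)/R (U(f, R) = 8*((-1 + R)/R) = 8*(-1 + R)/R)
F(61) - U(k, 58) = 61 - (8 - 8/58) = 61 - (8 - 8*1/58) = 61 - (8 - 4/29) = 61 - 1*228/29 = 61 - 228/29 = 1541/29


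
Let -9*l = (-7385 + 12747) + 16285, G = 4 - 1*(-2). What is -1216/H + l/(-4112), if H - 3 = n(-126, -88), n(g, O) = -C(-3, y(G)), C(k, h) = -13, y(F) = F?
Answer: -2790961/37008 ≈ -75.415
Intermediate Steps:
G = 6 (G = 4 + 2 = 6)
n(g, O) = 13 (n(g, O) = -1*(-13) = 13)
H = 16 (H = 3 + 13 = 16)
l = -21647/9 (l = -((-7385 + 12747) + 16285)/9 = -(5362 + 16285)/9 = -⅑*21647 = -21647/9 ≈ -2405.2)
-1216/H + l/(-4112) = -1216/16 - 21647/9/(-4112) = -1216*1/16 - 21647/9*(-1/4112) = -76 + 21647/37008 = -2790961/37008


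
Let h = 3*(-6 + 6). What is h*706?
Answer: 0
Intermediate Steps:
h = 0 (h = 3*0 = 0)
h*706 = 0*706 = 0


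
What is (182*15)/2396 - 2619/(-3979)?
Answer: 8568897/4766842 ≈ 1.7976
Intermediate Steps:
(182*15)/2396 - 2619/(-3979) = 2730*(1/2396) - 2619*(-1/3979) = 1365/1198 + 2619/3979 = 8568897/4766842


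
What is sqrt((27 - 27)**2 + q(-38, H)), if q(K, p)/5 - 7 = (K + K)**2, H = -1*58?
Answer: sqrt(28915) ≈ 170.04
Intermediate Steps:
H = -58
q(K, p) = 35 + 20*K**2 (q(K, p) = 35 + 5*(K + K)**2 = 35 + 5*(2*K)**2 = 35 + 5*(4*K**2) = 35 + 20*K**2)
sqrt((27 - 27)**2 + q(-38, H)) = sqrt((27 - 27)**2 + (35 + 20*(-38)**2)) = sqrt(0**2 + (35 + 20*1444)) = sqrt(0 + (35 + 28880)) = sqrt(0 + 28915) = sqrt(28915)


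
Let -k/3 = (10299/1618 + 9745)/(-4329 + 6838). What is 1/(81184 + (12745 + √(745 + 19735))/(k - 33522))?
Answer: 752243906643217885425597057/61069883414677554763741282473298 + 8842178790246159072*√5/30534941707338777381870641236649 ≈ 1.2318e-5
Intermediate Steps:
k = -47333127/4059562 (k = -3*(10299/1618 + 9745)/(-4329 + 6838) = -3*(10299*(1/1618) + 9745)/2509 = -3*(10299/1618 + 9745)/2509 = -47333127/(1618*2509) = -3*15777709/4059562 = -47333127/4059562 ≈ -11.660)
1/(81184 + (12745 + √(745 + 19735))/(k - 33522)) = 1/(81184 + (12745 + √(745 + 19735))/(-47333127/4059562 - 33522)) = 1/(81184 + (12745 + √20480)/(-136131970491/4059562)) = 1/(81184 + (12745 + 64*√5)*(-4059562/136131970491)) = 1/(81184 + (-51739117690/136131970491 - 259811968*√5/136131970491)) = 1/(11051686153223654/136131970491 - 259811968*√5/136131970491)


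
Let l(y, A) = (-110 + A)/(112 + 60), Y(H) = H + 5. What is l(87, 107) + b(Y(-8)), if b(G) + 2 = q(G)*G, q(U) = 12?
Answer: -6539/172 ≈ -38.017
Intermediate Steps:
Y(H) = 5 + H
l(y, A) = -55/86 + A/172 (l(y, A) = (-110 + A)/172 = (-110 + A)*(1/172) = -55/86 + A/172)
b(G) = -2 + 12*G
l(87, 107) + b(Y(-8)) = (-55/86 + (1/172)*107) + (-2 + 12*(5 - 8)) = (-55/86 + 107/172) + (-2 + 12*(-3)) = -3/172 + (-2 - 36) = -3/172 - 38 = -6539/172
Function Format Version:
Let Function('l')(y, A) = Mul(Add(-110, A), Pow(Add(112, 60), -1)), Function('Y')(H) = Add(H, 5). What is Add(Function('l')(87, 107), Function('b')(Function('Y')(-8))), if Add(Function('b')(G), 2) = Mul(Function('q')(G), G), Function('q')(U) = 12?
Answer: Rational(-6539, 172) ≈ -38.017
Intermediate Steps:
Function('Y')(H) = Add(5, H)
Function('l')(y, A) = Add(Rational(-55, 86), Mul(Rational(1, 172), A)) (Function('l')(y, A) = Mul(Add(-110, A), Pow(172, -1)) = Mul(Add(-110, A), Rational(1, 172)) = Add(Rational(-55, 86), Mul(Rational(1, 172), A)))
Function('b')(G) = Add(-2, Mul(12, G))
Add(Function('l')(87, 107), Function('b')(Function('Y')(-8))) = Add(Add(Rational(-55, 86), Mul(Rational(1, 172), 107)), Add(-2, Mul(12, Add(5, -8)))) = Add(Add(Rational(-55, 86), Rational(107, 172)), Add(-2, Mul(12, -3))) = Add(Rational(-3, 172), Add(-2, -36)) = Add(Rational(-3, 172), -38) = Rational(-6539, 172)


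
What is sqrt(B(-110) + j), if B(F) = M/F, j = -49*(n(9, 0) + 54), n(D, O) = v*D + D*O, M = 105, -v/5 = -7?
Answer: I*sqrt(8751666)/22 ≈ 134.47*I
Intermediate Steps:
v = 35 (v = -5*(-7) = 35)
n(D, O) = 35*D + D*O
j = -18081 (j = -49*(9*(35 + 0) + 54) = -49*(9*35 + 54) = -49*(315 + 54) = -49*369 = -18081)
B(F) = 105/F
sqrt(B(-110) + j) = sqrt(105/(-110) - 18081) = sqrt(105*(-1/110) - 18081) = sqrt(-21/22 - 18081) = sqrt(-397803/22) = I*sqrt(8751666)/22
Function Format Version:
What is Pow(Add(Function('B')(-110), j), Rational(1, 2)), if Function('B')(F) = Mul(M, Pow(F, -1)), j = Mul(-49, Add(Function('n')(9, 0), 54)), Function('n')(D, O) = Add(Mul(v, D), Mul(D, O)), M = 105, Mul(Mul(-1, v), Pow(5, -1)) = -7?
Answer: Mul(Rational(1, 22), I, Pow(8751666, Rational(1, 2))) ≈ Mul(134.47, I)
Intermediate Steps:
v = 35 (v = Mul(-5, -7) = 35)
Function('n')(D, O) = Add(Mul(35, D), Mul(D, O))
j = -18081 (j = Mul(-49, Add(Mul(9, Add(35, 0)), 54)) = Mul(-49, Add(Mul(9, 35), 54)) = Mul(-49, Add(315, 54)) = Mul(-49, 369) = -18081)
Function('B')(F) = Mul(105, Pow(F, -1))
Pow(Add(Function('B')(-110), j), Rational(1, 2)) = Pow(Add(Mul(105, Pow(-110, -1)), -18081), Rational(1, 2)) = Pow(Add(Mul(105, Rational(-1, 110)), -18081), Rational(1, 2)) = Pow(Add(Rational(-21, 22), -18081), Rational(1, 2)) = Pow(Rational(-397803, 22), Rational(1, 2)) = Mul(Rational(1, 22), I, Pow(8751666, Rational(1, 2)))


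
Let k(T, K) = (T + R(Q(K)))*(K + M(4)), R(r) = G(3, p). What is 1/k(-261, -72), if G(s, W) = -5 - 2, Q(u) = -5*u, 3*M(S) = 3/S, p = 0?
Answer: 1/19229 ≈ 5.2005e-5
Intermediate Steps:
M(S) = 1/S (M(S) = (3/S)/3 = 1/S)
G(s, W) = -7
R(r) = -7
k(T, K) = (-7 + T)*(¼ + K) (k(T, K) = (T - 7)*(K + 1/4) = (-7 + T)*(K + ¼) = (-7 + T)*(¼ + K))
1/k(-261, -72) = 1/(-7/4 - 7*(-72) + (¼)*(-261) - 72*(-261)) = 1/(-7/4 + 504 - 261/4 + 18792) = 1/19229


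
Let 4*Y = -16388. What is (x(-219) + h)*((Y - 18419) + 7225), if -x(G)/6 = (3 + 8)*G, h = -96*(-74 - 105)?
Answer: -483776658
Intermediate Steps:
Y = -4097 (Y = (¼)*(-16388) = -4097)
h = 17184 (h = -96*(-179) = 17184)
x(G) = -66*G (x(G) = -6*(3 + 8)*G = -66*G)
(x(-219) + h)*((Y - 18419) + 7225) = (-66*(-219) + 17184)*((-4097 - 18419) + 7225) = (14454 + 17184)*(-22516 + 7225) = 31638*(-15291) = -483776658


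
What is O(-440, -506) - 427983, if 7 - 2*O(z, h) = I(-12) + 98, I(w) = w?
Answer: -856045/2 ≈ -4.2802e+5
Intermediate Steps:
O(z, h) = -79/2 (O(z, h) = 7/2 - (-12 + 98)/2 = 7/2 - ½*86 = 7/2 - 43 = -79/2)
O(-440, -506) - 427983 = -79/2 - 427983 = -856045/2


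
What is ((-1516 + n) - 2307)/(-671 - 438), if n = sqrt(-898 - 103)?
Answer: 3823/1109 - I*sqrt(1001)/1109 ≈ 3.4473 - 0.028529*I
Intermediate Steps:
n = I*sqrt(1001) (n = sqrt(-1001) = I*sqrt(1001) ≈ 31.639*I)
((-1516 + n) - 2307)/(-671 - 438) = ((-1516 + I*sqrt(1001)) - 2307)/(-671 - 438) = (-3823 + I*sqrt(1001))/(-1109) = (-3823 + I*sqrt(1001))*(-1/1109) = 3823/1109 - I*sqrt(1001)/1109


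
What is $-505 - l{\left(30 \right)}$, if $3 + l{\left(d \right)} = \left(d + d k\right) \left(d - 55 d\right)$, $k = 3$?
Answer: $193898$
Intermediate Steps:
$l{\left(d \right)} = -3 - 216 d^{2}$ ($l{\left(d \right)} = -3 + \left(d + d 3\right) \left(d - 55 d\right) = -3 + \left(d + 3 d\right) \left(- 54 d\right) = -3 + 4 d \left(- 54 d\right) = -3 - 216 d^{2}$)
$-505 - l{\left(30 \right)} = -505 - \left(-3 - 216 \cdot 30^{2}\right) = -505 - \left(-3 - 194400\right) = -505 - -194403 = -505 + 194403 = 193898$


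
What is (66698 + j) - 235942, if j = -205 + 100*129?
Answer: -156549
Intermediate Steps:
j = 12695 (j = -205 + 12900 = 12695)
(66698 + j) - 235942 = (66698 + 12695) - 235942 = 79393 - 235942 = -156549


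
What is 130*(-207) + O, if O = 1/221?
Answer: -5947109/221 ≈ -26910.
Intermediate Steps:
O = 1/221 ≈ 0.0045249
130*(-207) + O = 130*(-207) + 1/221 = -26910 + 1/221 = -5947109/221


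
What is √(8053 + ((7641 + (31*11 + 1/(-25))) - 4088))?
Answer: 3*√33186/5 ≈ 109.30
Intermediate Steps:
√(8053 + ((7641 + (31*11 + 1/(-25))) - 4088)) = √(8053 + ((7641 + (341 - 1/25)) - 4088)) = √(8053 + ((7641 + 8524/25) - 4088)) = √(8053 + (199549/25 - 4088)) = √(8053 + 97349/25) = √(298674/25) = 3*√33186/5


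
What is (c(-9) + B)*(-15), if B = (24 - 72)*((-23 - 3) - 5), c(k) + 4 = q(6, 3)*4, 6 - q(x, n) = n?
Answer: -22440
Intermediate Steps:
q(x, n) = 6 - n
c(k) = 8 (c(k) = -4 + (6 - 1*3)*4 = -4 + (6 - 3)*4 = -4 + 3*4 = -4 + 12 = 8)
B = 1488 (B = -48*(-26 - 5) = -48*(-31) = 1488)
(c(-9) + B)*(-15) = (8 + 1488)*(-15) = 1496*(-15) = -22440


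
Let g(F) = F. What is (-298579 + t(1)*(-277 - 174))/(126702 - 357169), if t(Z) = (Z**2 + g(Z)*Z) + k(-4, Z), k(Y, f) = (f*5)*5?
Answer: 310756/230467 ≈ 1.3484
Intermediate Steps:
k(Y, f) = 25*f (k(Y, f) = (5*f)*5 = 25*f)
t(Z) = 2*Z**2 + 25*Z (t(Z) = (Z**2 + Z*Z) + 25*Z = (Z**2 + Z**2) + 25*Z = 2*Z**2 + 25*Z)
(-298579 + t(1)*(-277 - 174))/(126702 - 357169) = (-298579 + (1*(25 + 2*1))*(-277 - 174))/(126702 - 357169) = (-298579 + (1*(25 + 2))*(-451))/(-230467) = (-298579 + (1*27)*(-451))*(-1/230467) = (-298579 + 27*(-451))*(-1/230467) = (-298579 - 12177)*(-1/230467) = -310756*(-1/230467) = 310756/230467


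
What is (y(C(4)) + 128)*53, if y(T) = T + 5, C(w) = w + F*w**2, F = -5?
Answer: 3021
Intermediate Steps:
C(w) = w - 5*w**2
y(T) = 5 + T
(y(C(4)) + 128)*53 = ((5 + 4*(1 - 5*4)) + 128)*53 = ((5 + 4*(1 - 20)) + 128)*53 = ((5 + 4*(-19)) + 128)*53 = ((5 - 76) + 128)*53 = (-71 + 128)*53 = 57*53 = 3021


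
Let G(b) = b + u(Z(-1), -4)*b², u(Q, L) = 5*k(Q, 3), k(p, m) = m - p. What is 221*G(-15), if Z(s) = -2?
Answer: 1239810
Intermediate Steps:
u(Q, L) = 15 - 5*Q (u(Q, L) = 5*(3 - Q) = 15 - 5*Q)
G(b) = b + 25*b² (G(b) = b + (15 - 5*(-2))*b² = b + (15 + 10)*b² = b + 25*b²)
221*G(-15) = 221*(-15*(1 + 25*(-15))) = 221*(-15*(1 - 375)) = 221*(-15*(-374)) = 221*5610 = 1239810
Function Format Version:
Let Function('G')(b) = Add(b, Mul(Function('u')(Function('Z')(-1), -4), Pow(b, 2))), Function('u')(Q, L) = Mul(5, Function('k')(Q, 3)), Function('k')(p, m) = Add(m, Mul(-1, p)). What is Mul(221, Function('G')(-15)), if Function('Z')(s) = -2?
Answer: 1239810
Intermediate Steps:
Function('u')(Q, L) = Add(15, Mul(-5, Q)) (Function('u')(Q, L) = Mul(5, Add(3, Mul(-1, Q))) = Add(15, Mul(-5, Q)))
Function('G')(b) = Add(b, Mul(25, Pow(b, 2))) (Function('G')(b) = Add(b, Mul(Add(15, Mul(-5, -2)), Pow(b, 2))) = Add(b, Mul(Add(15, 10), Pow(b, 2))) = Add(b, Mul(25, Pow(b, 2))))
Mul(221, Function('G')(-15)) = Mul(221, Mul(-15, Add(1, Mul(25, -15)))) = Mul(221, Mul(-15, Add(1, -375))) = Mul(221, Mul(-15, -374)) = Mul(221, 5610) = 1239810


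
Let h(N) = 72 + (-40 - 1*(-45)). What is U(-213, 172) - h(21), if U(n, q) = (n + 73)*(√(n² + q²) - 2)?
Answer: 203 - 140*√74953 ≈ -38126.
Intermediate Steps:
h(N) = 77 (h(N) = 72 + (-40 + 45) = 72 + 5 = 77)
U(n, q) = (-2 + √(n² + q²))*(73 + n) (U(n, q) = (73 + n)*(-2 + √(n² + q²)) = (-2 + √(n² + q²))*(73 + n))
U(-213, 172) - h(21) = (-146 - 2*(-213) + 73*√((-213)² + 172²) - 213*√((-213)² + 172²)) - 1*77 = (-146 + 426 + 73*√(45369 + 29584) - 213*√(45369 + 29584)) - 77 = (-146 + 426 + 73*√74953 - 213*√74953) - 77 = (280 - 140*√74953) - 77 = 203 - 140*√74953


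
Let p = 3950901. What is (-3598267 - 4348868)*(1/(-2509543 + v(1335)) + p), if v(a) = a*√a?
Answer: -197665973844429942378953685/6295426798474 + 10609425225*√1335/6295426798474 ≈ -3.1398e+13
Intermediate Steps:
v(a) = a^(3/2)
(-3598267 - 4348868)*(1/(-2509543 + v(1335)) + p) = (-3598267 - 4348868)*(1/(-2509543 + 1335^(3/2)) + 3950901) = -7947135*(1/(-2509543 + 1335*√1335) + 3950901) = -7947135*(3950901 + 1/(-2509543 + 1335*√1335)) = -31398343618635 - 7947135/(-2509543 + 1335*√1335)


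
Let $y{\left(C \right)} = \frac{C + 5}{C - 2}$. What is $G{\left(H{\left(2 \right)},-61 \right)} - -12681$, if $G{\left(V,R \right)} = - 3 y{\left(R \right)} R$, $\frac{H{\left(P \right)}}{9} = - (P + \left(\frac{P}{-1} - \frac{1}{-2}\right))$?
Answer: $\frac{38531}{3} \approx 12844.0$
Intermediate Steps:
$y{\left(C \right)} = \frac{5 + C}{-2 + C}$
$H{\left(P \right)} = - \frac{9}{2}$ ($H{\left(P \right)} = 9 \left(- (P + \left(\frac{P}{-1} - \frac{1}{-2}\right))\right) = 9 \left(- (P + \left(P \left(-1\right) - - \frac{1}{2}\right))\right) = 9 \left(- (P - \left(- \frac{1}{2} + P\right))\right) = 9 \left(\left(-1\right) \frac{1}{2}\right) = 9 \left(- \frac{1}{2}\right) = - \frac{9}{2}$)
$G{\left(V,R \right)} = - \frac{3 R \left(5 + R\right)}{-2 + R}$ ($G{\left(V,R \right)} = - 3 \frac{5 + R}{-2 + R} R = - \frac{3 \left(5 + R\right)}{-2 + R} R = - \frac{3 R \left(5 + R\right)}{-2 + R}$)
$G{\left(H{\left(2 \right)},-61 \right)} - -12681 = \left(-3\right) \left(-61\right) \frac{1}{-2 - 61} \left(5 - 61\right) - -12681 = \left(-3\right) \left(-61\right) \frac{1}{-63} \left(-56\right) + 12681 = \left(-3\right) \left(-61\right) \left(- \frac{1}{63}\right) \left(-56\right) + 12681 = \frac{488}{3} + 12681 = \frac{38531}{3}$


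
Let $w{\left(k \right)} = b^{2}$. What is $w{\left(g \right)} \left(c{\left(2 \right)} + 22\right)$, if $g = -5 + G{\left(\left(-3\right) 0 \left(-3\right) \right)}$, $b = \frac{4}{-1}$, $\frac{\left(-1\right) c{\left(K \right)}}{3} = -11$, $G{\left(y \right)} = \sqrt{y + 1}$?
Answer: $880$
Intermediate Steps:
$G{\left(y \right)} = \sqrt{1 + y}$
$c{\left(K \right)} = 33$ ($c{\left(K \right)} = \left(-3\right) \left(-11\right) = 33$)
$b = -4$ ($b = 4 \left(-1\right) = -4$)
$g = -4$ ($g = -5 + \sqrt{1 + \left(-3\right) 0 \left(-3\right)} = -5 + \sqrt{1 + 0 \left(-3\right)} = -5 + \sqrt{1 + 0} = -5 + \sqrt{1} = -5 + 1 = -4$)
$w{\left(k \right)} = 16$ ($w{\left(k \right)} = \left(-4\right)^{2} = 16$)
$w{\left(g \right)} \left(c{\left(2 \right)} + 22\right) = 16 \left(33 + 22\right) = 16 \cdot 55 = 880$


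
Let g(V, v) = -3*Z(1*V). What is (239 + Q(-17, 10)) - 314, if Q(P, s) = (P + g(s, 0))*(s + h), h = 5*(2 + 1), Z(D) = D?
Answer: -1250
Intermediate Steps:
g(V, v) = -3*V
h = 15 (h = 5*3 = 15)
Q(P, s) = (15 + s)*(P - 3*s) (Q(P, s) = (P - 3*s)*(s + 15) = (P - 3*s)*(15 + s) = (15 + s)*(P - 3*s))
(239 + Q(-17, 10)) - 314 = (239 + (-45*10 - 3*10² + 15*(-17) - 17*10)) - 314 = (239 + (-450 - 3*100 - 255 - 170)) - 314 = (239 + (-450 - 300 - 255 - 170)) - 314 = (239 - 1175) - 314 = -936 - 314 = -1250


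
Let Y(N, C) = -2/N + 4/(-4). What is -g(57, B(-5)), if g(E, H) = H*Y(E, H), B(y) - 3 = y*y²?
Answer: -7198/57 ≈ -126.28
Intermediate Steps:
Y(N, C) = -1 - 2/N (Y(N, C) = -2/N + 4*(-¼) = -2/N - 1 = -1 - 2/N)
B(y) = 3 + y³ (B(y) = 3 + y*y² = 3 + y³)
g(E, H) = H*(-2 - E)/E (g(E, H) = H*((-2 - E)/E) = H*(-2 - E)/E)
-g(57, B(-5)) = -(-1)*(3 + (-5)³)*(2 + 57)/57 = -(-1)*(3 - 125)*59/57 = -(-1)*(-122)*59/57 = -1*7198/57 = -7198/57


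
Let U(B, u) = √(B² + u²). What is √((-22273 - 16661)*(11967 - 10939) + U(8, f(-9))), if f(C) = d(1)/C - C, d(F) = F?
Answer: 2*√(-90054342 + 2*√181)/3 ≈ 6326.5*I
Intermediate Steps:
f(C) = 1/C - C
√((-22273 - 16661)*(11967 - 10939) + U(8, f(-9))) = √((-22273 - 16661)*(11967 - 10939) + √(8² + (1/(-9) - 1*(-9))²)) = √(-38934*1028 + √(64 + (-⅑ + 9)²)) = √(-40024152 + √(64 + (80/9)²)) = √(-40024152 + √(64 + 6400/81)) = √(-40024152 + √(11584/81)) = √(-40024152 + 8*√181/9)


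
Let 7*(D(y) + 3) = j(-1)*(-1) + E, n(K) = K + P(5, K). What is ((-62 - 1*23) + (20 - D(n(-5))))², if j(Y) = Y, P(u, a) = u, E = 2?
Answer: 190969/49 ≈ 3897.3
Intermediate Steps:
n(K) = 5 + K (n(K) = K + 5 = 5 + K)
D(y) = -18/7 (D(y) = -3 + (-1*(-1) + 2)/7 = -3 + (1 + 2)/7 = -3 + (⅐)*3 = -3 + 3/7 = -18/7)
((-62 - 1*23) + (20 - D(n(-5))))² = ((-62 - 1*23) + (20 - 1*(-18/7)))² = ((-62 - 23) + (20 + 18/7))² = (-85 + 158/7)² = (-437/7)² = 190969/49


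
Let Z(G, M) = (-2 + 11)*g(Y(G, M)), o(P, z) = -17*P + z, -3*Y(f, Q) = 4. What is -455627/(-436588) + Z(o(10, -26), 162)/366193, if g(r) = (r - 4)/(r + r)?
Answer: 166855276595/159875469484 ≈ 1.0437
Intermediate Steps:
Y(f, Q) = -4/3 (Y(f, Q) = -1/3*4 = -4/3)
g(r) = (-4 + r)/(2*r) (g(r) = (-4 + r)/((2*r)) = (-4 + r)*(1/(2*r)) = (-4 + r)/(2*r))
o(P, z) = z - 17*P
Z(G, M) = 18 (Z(G, M) = (-2 + 11)*((-4 - 4/3)/(2*(-4/3))) = 9*((1/2)*(-3/4)*(-16/3)) = 9*2 = 18)
-455627/(-436588) + Z(o(10, -26), 162)/366193 = -455627/(-436588) + 18/366193 = -455627*(-1/436588) + 18*(1/366193) = 455627/436588 + 18/366193 = 166855276595/159875469484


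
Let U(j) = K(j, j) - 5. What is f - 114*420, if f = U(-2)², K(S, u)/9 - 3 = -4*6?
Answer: -10244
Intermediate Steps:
K(S, u) = -189 (K(S, u) = 27 + 9*(-4*6) = 27 + 9*(-24) = 27 - 216 = -189)
U(j) = -194 (U(j) = -189 - 5 = -194)
f = 37636 (f = (-194)² = 37636)
f - 114*420 = 37636 - 114*420 = 37636 - 47880 = -10244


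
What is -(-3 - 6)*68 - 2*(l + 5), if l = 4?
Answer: 594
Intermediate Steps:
-(-3 - 6)*68 - 2*(l + 5) = -(-3 - 6)*68 - 2*(4 + 5) = -1*(-9)*68 - 2*9 = 9*68 - 18 = 612 - 18 = 594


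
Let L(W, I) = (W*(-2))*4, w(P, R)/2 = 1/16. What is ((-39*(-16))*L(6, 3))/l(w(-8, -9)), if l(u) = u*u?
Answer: -1916928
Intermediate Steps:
w(P, R) = ⅛ (w(P, R) = 2/16 = 2*(1/16) = ⅛)
l(u) = u²
L(W, I) = -8*W (L(W, I) = -2*W*4 = -8*W)
((-39*(-16))*L(6, 3))/l(w(-8, -9)) = ((-39*(-16))*(-8*6))/((⅛)²) = (624*(-48))/(1/64) = -29952*64 = -1916928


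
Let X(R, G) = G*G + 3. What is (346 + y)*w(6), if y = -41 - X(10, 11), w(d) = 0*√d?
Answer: 0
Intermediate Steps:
X(R, G) = 3 + G² (X(R, G) = G² + 3 = 3 + G²)
w(d) = 0
y = -165 (y = -41 - (3 + 11²) = -41 - (3 + 121) = -41 - 1*124 = -41 - 124 = -165)
(346 + y)*w(6) = (346 - 165)*0 = 181*0 = 0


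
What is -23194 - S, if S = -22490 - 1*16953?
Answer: 16249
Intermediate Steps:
S = -39443 (S = -22490 - 16953 = -39443)
-23194 - S = -23194 - 1*(-39443) = -23194 + 39443 = 16249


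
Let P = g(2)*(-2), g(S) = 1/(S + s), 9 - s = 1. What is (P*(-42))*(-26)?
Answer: -1092/5 ≈ -218.40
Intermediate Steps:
s = 8 (s = 9 - 1*1 = 9 - 1 = 8)
g(S) = 1/(8 + S) (g(S) = 1/(S + 8) = 1/(8 + S))
P = -⅕ (P = -2/(8 + 2) = -2/10 = (⅒)*(-2) = -⅕ ≈ -0.20000)
(P*(-42))*(-26) = -⅕*(-42)*(-26) = (42/5)*(-26) = -1092/5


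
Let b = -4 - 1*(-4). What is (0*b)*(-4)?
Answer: 0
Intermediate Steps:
b = 0 (b = -4 + 4 = 0)
(0*b)*(-4) = (0*0)*(-4) = 0*(-4) = 0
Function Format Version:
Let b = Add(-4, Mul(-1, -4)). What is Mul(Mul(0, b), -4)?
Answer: 0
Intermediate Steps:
b = 0 (b = Add(-4, 4) = 0)
Mul(Mul(0, b), -4) = Mul(Mul(0, 0), -4) = Mul(0, -4) = 0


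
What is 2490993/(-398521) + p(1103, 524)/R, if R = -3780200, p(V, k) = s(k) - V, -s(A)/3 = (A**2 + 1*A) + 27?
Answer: -2271770127109/376622271050 ≈ -6.0320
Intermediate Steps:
s(A) = -81 - 3*A - 3*A**2 (s(A) = -3*((A**2 + 1*A) + 27) = -3*((A**2 + A) + 27) = -3*((A + A**2) + 27) = -3*(27 + A + A**2) = -81 - 3*A - 3*A**2)
p(V, k) = -81 - V - 3*k - 3*k**2 (p(V, k) = (-81 - 3*k - 3*k**2) - V = -81 - V - 3*k - 3*k**2)
2490993/(-398521) + p(1103, 524)/R = 2490993/(-398521) + (-81 - 1*1103 - 3*524 - 3*524**2)/(-3780200) = 2490993*(-1/398521) + (-81 - 1103 - 1572 - 3*274576)*(-1/3780200) = -2490993/398521 + (-81 - 1103 - 1572 - 823728)*(-1/3780200) = -2490993/398521 - 826484*(-1/3780200) = -2490993/398521 + 206621/945050 = -2271770127109/376622271050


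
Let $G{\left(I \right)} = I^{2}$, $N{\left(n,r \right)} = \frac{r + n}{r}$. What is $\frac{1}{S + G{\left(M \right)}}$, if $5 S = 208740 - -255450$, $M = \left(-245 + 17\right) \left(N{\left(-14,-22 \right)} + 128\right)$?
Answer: $\frac{121}{105719449782} \approx 1.1445 \cdot 10^{-9}$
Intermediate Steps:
$N{\left(n,r \right)} = \frac{n + r}{r}$
$M = - \frac{325128}{11}$ ($M = \left(-245 + 17\right) \left(\frac{-14 - 22}{-22} + 128\right) = - 228 \left(\left(- \frac{1}{22}\right) \left(-36\right) + 128\right) = - 228 \left(\frac{18}{11} + 128\right) = \left(-228\right) \frac{1426}{11} = - \frac{325128}{11} \approx -29557.0$)
$S = 92838$ ($S = \frac{208740 - -255450}{5} = \frac{208740 + 255450}{5} = \frac{1}{5} \cdot 464190 = 92838$)
$\frac{1}{S + G{\left(M \right)}} = \frac{1}{92838 + \left(- \frac{325128}{11}\right)^{2}} = \frac{1}{92838 + \frac{105708216384}{121}} = \frac{1}{\frac{105719449782}{121}} = \frac{121}{105719449782}$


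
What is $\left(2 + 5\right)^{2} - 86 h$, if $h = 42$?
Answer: $-3563$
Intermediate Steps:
$\left(2 + 5\right)^{2} - 86 h = \left(2 + 5\right)^{2} - 3612 = 7^{2} - 3612 = 49 - 3612 = -3563$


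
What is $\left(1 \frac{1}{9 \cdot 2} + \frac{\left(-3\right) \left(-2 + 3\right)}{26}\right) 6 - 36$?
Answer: $- \frac{1418}{39} \approx -36.359$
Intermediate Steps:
$\left(1 \frac{1}{9 \cdot 2} + \frac{\left(-3\right) \left(-2 + 3\right)}{26}\right) 6 - 36 = \left(1 \cdot \frac{1}{18} + \left(-3\right) 1 \cdot \frac{1}{26}\right) 6 - 36 = \left(1 \cdot \frac{1}{18} - \frac{3}{26}\right) 6 - 36 = \left(\frac{1}{18} - \frac{3}{26}\right) 6 - 36 = \left(- \frac{7}{117}\right) 6 - 36 = - \frac{14}{39} - 36 = - \frac{1418}{39}$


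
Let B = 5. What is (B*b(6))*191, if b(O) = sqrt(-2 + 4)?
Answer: 955*sqrt(2) ≈ 1350.6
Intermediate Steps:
b(O) = sqrt(2)
(B*b(6))*191 = (5*sqrt(2))*191 = 955*sqrt(2)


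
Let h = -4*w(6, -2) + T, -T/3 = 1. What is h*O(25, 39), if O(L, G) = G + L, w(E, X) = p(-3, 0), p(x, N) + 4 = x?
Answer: 1600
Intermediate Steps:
p(x, N) = -4 + x
T = -3 (T = -3*1 = -3)
w(E, X) = -7 (w(E, X) = -4 - 3 = -7)
h = 25 (h = -4*(-7) - 3 = 28 - 3 = 25)
h*O(25, 39) = 25*(39 + 25) = 25*64 = 1600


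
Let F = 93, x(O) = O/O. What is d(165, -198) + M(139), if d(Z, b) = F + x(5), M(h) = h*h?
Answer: 19415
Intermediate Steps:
x(O) = 1
M(h) = h**2
d(Z, b) = 94 (d(Z, b) = 93 + 1 = 94)
d(165, -198) + M(139) = 94 + 139**2 = 94 + 19321 = 19415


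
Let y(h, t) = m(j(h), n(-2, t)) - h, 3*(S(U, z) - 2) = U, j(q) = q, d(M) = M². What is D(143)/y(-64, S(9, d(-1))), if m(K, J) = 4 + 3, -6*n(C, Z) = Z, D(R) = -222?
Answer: -222/71 ≈ -3.1268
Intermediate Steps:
n(C, Z) = -Z/6
S(U, z) = 2 + U/3
m(K, J) = 7
y(h, t) = 7 - h
D(143)/y(-64, S(9, d(-1))) = -222/(7 - 1*(-64)) = -222/(7 + 64) = -222/71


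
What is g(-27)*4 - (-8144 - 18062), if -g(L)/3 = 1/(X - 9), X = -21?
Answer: 131032/5 ≈ 26206.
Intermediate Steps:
g(L) = ⅒ (g(L) = -3/(-21 - 9) = -3/(-30) = -3*(-1/30) = ⅒)
g(-27)*4 - (-8144 - 18062) = (⅒)*4 - (-8144 - 18062) = ⅖ - 1*(-26206) = ⅖ + 26206 = 131032/5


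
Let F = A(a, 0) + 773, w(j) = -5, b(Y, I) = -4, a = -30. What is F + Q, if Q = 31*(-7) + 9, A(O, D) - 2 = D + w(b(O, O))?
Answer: 562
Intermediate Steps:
A(O, D) = -3 + D (A(O, D) = 2 + (D - 5) = 2 + (-5 + D) = -3 + D)
F = 770 (F = (-3 + 0) + 773 = -3 + 773 = 770)
Q = -208 (Q = -217 + 9 = -208)
F + Q = 770 - 208 = 562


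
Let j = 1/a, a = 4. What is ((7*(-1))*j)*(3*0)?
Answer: 0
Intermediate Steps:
j = ¼ (j = 1/4 = ¼ ≈ 0.25000)
((7*(-1))*j)*(3*0) = ((7*(-1))*(¼))*(3*0) = -7*¼*0 = -7/4*0 = 0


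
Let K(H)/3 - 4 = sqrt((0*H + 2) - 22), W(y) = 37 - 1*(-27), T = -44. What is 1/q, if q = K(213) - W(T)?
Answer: -13/721 - 3*I*sqrt(5)/1442 ≈ -0.018031 - 0.004652*I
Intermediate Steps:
W(y) = 64 (W(y) = 37 + 27 = 64)
K(H) = 12 + 6*I*sqrt(5) (K(H) = 12 + 3*sqrt((0*H + 2) - 22) = 12 + 3*sqrt((0 + 2) - 22) = 12 + 3*sqrt(2 - 22) = 12 + 3*sqrt(-20) = 12 + 3*(2*I*sqrt(5)) = 12 + 6*I*sqrt(5))
q = -52 + 6*I*sqrt(5) (q = (12 + 6*I*sqrt(5)) - 1*64 = (12 + 6*I*sqrt(5)) - 64 = -52 + 6*I*sqrt(5) ≈ -52.0 + 13.416*I)
1/q = 1/(-52 + 6*I*sqrt(5))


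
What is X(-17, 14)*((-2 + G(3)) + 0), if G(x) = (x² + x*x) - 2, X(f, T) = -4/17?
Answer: -56/17 ≈ -3.2941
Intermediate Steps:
X(f, T) = -4/17 (X(f, T) = -4*1/17 = -4/17)
G(x) = -2 + 2*x² (G(x) = (x² + x²) - 2 = 2*x² - 2 = -2 + 2*x²)
X(-17, 14)*((-2 + G(3)) + 0) = -4*((-2 + (-2 + 2*3²)) + 0)/17 = -4*((-2 + (-2 + 2*9)) + 0)/17 = -4*((-2 + (-2 + 18)) + 0)/17 = -4*((-2 + 16) + 0)/17 = -4*(14 + 0)/17 = -4/17*14 = -56/17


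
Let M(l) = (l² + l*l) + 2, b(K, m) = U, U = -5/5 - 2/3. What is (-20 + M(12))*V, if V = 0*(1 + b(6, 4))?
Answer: 0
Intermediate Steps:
U = -5/3 (U = -5*⅕ - 2*⅓ = -1 - ⅔ = -5/3 ≈ -1.6667)
b(K, m) = -5/3
V = 0 (V = 0*(1 - 5/3) = 0*(-⅔) = 0)
M(l) = 2 + 2*l² (M(l) = (l² + l²) + 2 = 2*l² + 2 = 2 + 2*l²)
(-20 + M(12))*V = (-20 + (2 + 2*12²))*0 = (-20 + (2 + 2*144))*0 = (-20 + (2 + 288))*0 = (-20 + 290)*0 = 270*0 = 0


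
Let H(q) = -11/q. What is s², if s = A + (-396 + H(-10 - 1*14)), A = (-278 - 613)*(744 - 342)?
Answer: 74060843551321/576 ≈ 1.2858e+11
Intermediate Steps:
A = -358182 (A = -891*402 = -358182)
s = -8605861/24 (s = -358182 + (-396 - 11/(-10 - 1*14)) = -358182 + (-396 - 11/(-10 - 14)) = -358182 + (-396 - 11/(-24)) = -358182 + (-396 - 11*(-1/24)) = -358182 + (-396 + 11/24) = -358182 - 9493/24 = -8605861/24 ≈ -3.5858e+5)
s² = (-8605861/24)² = 74060843551321/576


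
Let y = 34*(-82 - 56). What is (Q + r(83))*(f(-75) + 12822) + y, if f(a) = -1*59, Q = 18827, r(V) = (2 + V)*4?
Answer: 244623729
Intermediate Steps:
r(V) = 8 + 4*V
f(a) = -59
y = -4692 (y = 34*(-138) = -4692)
(Q + r(83))*(f(-75) + 12822) + y = (18827 + (8 + 4*83))*(-59 + 12822) - 4692 = (18827 + (8 + 332))*12763 - 4692 = (18827 + 340)*12763 - 4692 = 19167*12763 - 4692 = 244628421 - 4692 = 244623729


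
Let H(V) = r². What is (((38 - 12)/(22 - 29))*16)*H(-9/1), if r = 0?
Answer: 0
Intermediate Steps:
H(V) = 0 (H(V) = 0² = 0)
(((38 - 12)/(22 - 29))*16)*H(-9/1) = (((38 - 12)/(22 - 29))*16)*0 = ((26/(-7))*16)*0 = ((26*(-⅐))*16)*0 = -26/7*16*0 = -416/7*0 = 0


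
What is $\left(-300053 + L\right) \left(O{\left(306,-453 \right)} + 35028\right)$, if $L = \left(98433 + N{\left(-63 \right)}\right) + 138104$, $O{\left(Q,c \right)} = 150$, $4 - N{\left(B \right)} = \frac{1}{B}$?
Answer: $- \frac{46918716130}{21} \approx -2.2342 \cdot 10^{9}$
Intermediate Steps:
$N{\left(B \right)} = 4 - \frac{1}{B}$
$L = \frac{14902084}{63}$ ($L = \left(98433 + \left(4 - \frac{1}{-63}\right)\right) + 138104 = \left(98433 + \left(4 - - \frac{1}{63}\right)\right) + 138104 = \left(98433 + \left(4 + \frac{1}{63}\right)\right) + 138104 = \left(98433 + \frac{253}{63}\right) + 138104 = \frac{6201532}{63} + 138104 = \frac{14902084}{63} \approx 2.3654 \cdot 10^{5}$)
$\left(-300053 + L\right) \left(O{\left(306,-453 \right)} + 35028\right) = \left(-300053 + \frac{14902084}{63}\right) \left(150 + 35028\right) = \left(- \frac{4001255}{63}\right) 35178 = - \frac{46918716130}{21}$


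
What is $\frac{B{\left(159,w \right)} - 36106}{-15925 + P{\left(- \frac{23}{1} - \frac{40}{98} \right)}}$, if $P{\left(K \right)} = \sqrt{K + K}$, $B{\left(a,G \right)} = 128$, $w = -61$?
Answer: $\frac{28074532850}{12426677919} + \frac{251846 i \sqrt{2294}}{12426677919} \approx 2.2592 + 0.00097068 i$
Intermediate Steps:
$P{\left(K \right)} = \sqrt{2} \sqrt{K}$ ($P{\left(K \right)} = \sqrt{2 K} = \sqrt{2} \sqrt{K}$)
$\frac{B{\left(159,w \right)} - 36106}{-15925 + P{\left(- \frac{23}{1} - \frac{40}{98} \right)}} = \frac{128 - 36106}{-15925 + \sqrt{2} \sqrt{- \frac{23}{1} - \frac{40}{98}}} = - \frac{35978}{-15925 + \sqrt{2} \sqrt{\left(-23\right) 1 - \frac{20}{49}}} = - \frac{35978}{-15925 + \sqrt{2} \sqrt{-23 - \frac{20}{49}}} = - \frac{35978}{-15925 + \sqrt{2} \sqrt{- \frac{1147}{49}}} = - \frac{35978}{-15925 + \sqrt{2} \frac{i \sqrt{1147}}{7}} = - \frac{35978}{-15925 + \frac{i \sqrt{2294}}{7}}$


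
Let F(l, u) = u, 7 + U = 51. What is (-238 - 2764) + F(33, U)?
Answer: -2958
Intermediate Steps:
U = 44 (U = -7 + 51 = 44)
(-238 - 2764) + F(33, U) = (-238 - 2764) + 44 = -3002 + 44 = -2958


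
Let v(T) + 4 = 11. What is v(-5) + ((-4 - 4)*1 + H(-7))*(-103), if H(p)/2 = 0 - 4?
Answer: 1655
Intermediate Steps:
H(p) = -8 (H(p) = 2*(0 - 4) = 2*(-4) = -8)
v(T) = 7 (v(T) = -4 + 11 = 7)
v(-5) + ((-4 - 4)*1 + H(-7))*(-103) = 7 + ((-4 - 4)*1 - 8)*(-103) = 7 + (-8*1 - 8)*(-103) = 7 + (-8 - 8)*(-103) = 7 - 16*(-103) = 7 + 1648 = 1655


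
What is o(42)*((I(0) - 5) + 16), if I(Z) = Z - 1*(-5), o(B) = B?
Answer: 672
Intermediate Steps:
I(Z) = 5 + Z (I(Z) = Z + 5 = 5 + Z)
o(42)*((I(0) - 5) + 16) = 42*(((5 + 0) - 5) + 16) = 42*((5 - 5) + 16) = 42*(0 + 16) = 42*16 = 672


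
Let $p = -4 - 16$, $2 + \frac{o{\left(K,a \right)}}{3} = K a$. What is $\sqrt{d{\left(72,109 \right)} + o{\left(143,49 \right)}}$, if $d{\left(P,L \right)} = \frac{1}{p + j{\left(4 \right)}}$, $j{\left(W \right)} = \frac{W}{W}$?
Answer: $\frac{2 \sqrt{1896599}}{19} \approx 144.97$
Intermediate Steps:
$o{\left(K,a \right)} = -6 + 3 K a$
$p = -20$ ($p = -4 - 16 = -20$)
$j{\left(W \right)} = 1$
$d{\left(P,L \right)} = - \frac{1}{19}$ ($d{\left(P,L \right)} = \frac{1}{-20 + 1} = \frac{1}{-19} = - \frac{1}{19}$)
$\sqrt{d{\left(72,109 \right)} + o{\left(143,49 \right)}} = \sqrt{- \frac{1}{19} - \left(6 - 21021\right)} = \sqrt{- \frac{1}{19} + \left(-6 + 21021\right)} = \sqrt{- \frac{1}{19} + 21015} = \sqrt{\frac{399284}{19}} = \frac{2 \sqrt{1896599}}{19}$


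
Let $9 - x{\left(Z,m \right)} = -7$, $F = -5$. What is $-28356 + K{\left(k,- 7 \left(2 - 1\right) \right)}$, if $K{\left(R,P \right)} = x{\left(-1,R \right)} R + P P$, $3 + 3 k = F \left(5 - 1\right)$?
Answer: $- \frac{85289}{3} \approx -28430.0$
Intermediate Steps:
$x{\left(Z,m \right)} = 16$ ($x{\left(Z,m \right)} = 9 - -7 = 9 + 7 = 16$)
$k = - \frac{23}{3}$ ($k = -1 + \frac{\left(-5\right) \left(5 - 1\right)}{3} = -1 + \frac{\left(-5\right) 4}{3} = -1 + \frac{1}{3} \left(-20\right) = -1 - \frac{20}{3} = - \frac{23}{3} \approx -7.6667$)
$K{\left(R,P \right)} = P^{2} + 16 R$ ($K{\left(R,P \right)} = 16 R + P P = 16 R + P^{2} = P^{2} + 16 R$)
$-28356 + K{\left(k,- 7 \left(2 - 1\right) \right)} = -28356 + \left(\left(- 7 \left(2 - 1\right)\right)^{2} + 16 \left(- \frac{23}{3}\right)\right) = -28356 - \left(\frac{368}{3} - \left(\left(-7\right) 1\right)^{2}\right) = -28356 - \left(\frac{368}{3} - \left(-7\right)^{2}\right) = -28356 + \left(49 - \frac{368}{3}\right) = -28356 - \frac{221}{3} = - \frac{85289}{3}$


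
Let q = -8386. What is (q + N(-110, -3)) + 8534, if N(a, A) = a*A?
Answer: 478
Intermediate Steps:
N(a, A) = A*a
(q + N(-110, -3)) + 8534 = (-8386 - 3*(-110)) + 8534 = (-8386 + 330) + 8534 = -8056 + 8534 = 478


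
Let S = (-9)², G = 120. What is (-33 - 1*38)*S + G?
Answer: -5631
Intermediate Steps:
S = 81
(-33 - 1*38)*S + G = (-33 - 1*38)*81 + 120 = (-33 - 38)*81 + 120 = -71*81 + 120 = -5751 + 120 = -5631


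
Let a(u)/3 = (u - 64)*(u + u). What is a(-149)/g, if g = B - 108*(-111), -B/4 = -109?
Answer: 95211/6212 ≈ 15.327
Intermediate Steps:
B = 436 (B = -4*(-109) = 436)
a(u) = 6*u*(-64 + u) (a(u) = 3*((u - 64)*(u + u)) = 3*((-64 + u)*(2*u)) = 3*(2*u*(-64 + u)) = 6*u*(-64 + u))
g = 12424 (g = 436 - 108*(-111) = 436 + 11988 = 12424)
a(-149)/g = (6*(-149)*(-64 - 149))/12424 = (6*(-149)*(-213))*(1/12424) = 190422*(1/12424) = 95211/6212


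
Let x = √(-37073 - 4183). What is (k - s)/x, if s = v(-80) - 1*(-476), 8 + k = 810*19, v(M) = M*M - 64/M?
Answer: -21263*I*√1146/17190 ≈ -41.874*I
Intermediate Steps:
v(M) = M² - 64/M
k = 15382 (k = -8 + 810*19 = -8 + 15390 = 15382)
s = 34384/5 (s = (-64 + (-80)³)/(-80) - 1*(-476) = -(-64 - 512000)/80 + 476 = -1/80*(-512064) + 476 = 32004/5 + 476 = 34384/5 ≈ 6876.8)
x = 6*I*√1146 (x = √(-41256) = 6*I*√1146 ≈ 203.12*I)
(k - s)/x = (15382 - 1*34384/5)/((6*I*√1146)) = (15382 - 34384/5)*(-I*√1146/6876) = 42526*(-I*√1146/6876)/5 = -21263*I*√1146/17190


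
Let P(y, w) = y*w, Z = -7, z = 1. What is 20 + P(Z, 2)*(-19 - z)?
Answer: 300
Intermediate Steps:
P(y, w) = w*y
20 + P(Z, 2)*(-19 - z) = 20 + (2*(-7))*(-19 - 1*1) = 20 - 14*(-19 - 1) = 20 - 14*(-20) = 20 + 280 = 300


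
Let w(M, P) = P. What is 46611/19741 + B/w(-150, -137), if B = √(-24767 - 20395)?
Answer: 46611/19741 - 3*I*√5018/137 ≈ 2.3611 - 1.5512*I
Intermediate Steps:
B = 3*I*√5018 (B = √(-45162) = 3*I*√5018 ≈ 212.51*I)
46611/19741 + B/w(-150, -137) = 46611/19741 + (3*I*√5018)/(-137) = 46611*(1/19741) + (3*I*√5018)*(-1/137) = 46611/19741 - 3*I*√5018/137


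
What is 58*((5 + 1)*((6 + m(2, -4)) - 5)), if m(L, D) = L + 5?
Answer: 2784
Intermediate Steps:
m(L, D) = 5 + L
58*((5 + 1)*((6 + m(2, -4)) - 5)) = 58*((5 + 1)*((6 + (5 + 2)) - 5)) = 58*(6*((6 + 7) - 5)) = 58*(6*(13 - 5)) = 58*(6*8) = 58*48 = 2784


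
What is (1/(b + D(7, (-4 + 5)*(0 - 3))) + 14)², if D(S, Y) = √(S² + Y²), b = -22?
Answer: 17653711/90738 - 2971*√58/45369 ≈ 194.06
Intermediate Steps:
(1/(b + D(7, (-4 + 5)*(0 - 3))) + 14)² = (1/(-22 + √(7² + ((-4 + 5)*(0 - 3))²)) + 14)² = (1/(-22 + √(49 + (1*(-3))²)) + 14)² = (1/(-22 + √(49 + (-3)²)) + 14)² = (1/(-22 + √(49 + 9)) + 14)² = (1/(-22 + √58) + 14)² = (14 + 1/(-22 + √58))²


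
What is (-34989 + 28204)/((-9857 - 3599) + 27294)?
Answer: -6785/13838 ≈ -0.49032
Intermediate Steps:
(-34989 + 28204)/((-9857 - 3599) + 27294) = -6785/(-13456 + 27294) = -6785/13838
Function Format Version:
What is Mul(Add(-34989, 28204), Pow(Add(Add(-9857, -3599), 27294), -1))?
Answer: Rational(-6785, 13838) ≈ -0.49032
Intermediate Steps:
Mul(Add(-34989, 28204), Pow(Add(Add(-9857, -3599), 27294), -1)) = Mul(-6785, Pow(Add(-13456, 27294), -1)) = Mul(-6785, Pow(13838, -1)) = Mul(-6785, Rational(1, 13838)) = Rational(-6785, 13838)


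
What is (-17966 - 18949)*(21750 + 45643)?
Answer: -2487812595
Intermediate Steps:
(-17966 - 18949)*(21750 + 45643) = -36915*67393 = -2487812595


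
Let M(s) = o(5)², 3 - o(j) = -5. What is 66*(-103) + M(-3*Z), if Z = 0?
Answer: -6734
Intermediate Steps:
o(j) = 8 (o(j) = 3 - 1*(-5) = 3 + 5 = 8)
M(s) = 64 (M(s) = 8² = 64)
66*(-103) + M(-3*Z) = 66*(-103) + 64 = -6798 + 64 = -6734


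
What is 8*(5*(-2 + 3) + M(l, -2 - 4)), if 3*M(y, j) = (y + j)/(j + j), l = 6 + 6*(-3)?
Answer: 44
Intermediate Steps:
l = -12 (l = 6 - 18 = -12)
M(y, j) = (j + y)/(6*j) (M(y, j) = ((y + j)/(j + j))/3 = ((j + y)/((2*j)))/3 = ((j + y)*(1/(2*j)))/3 = ((j + y)/(2*j))/3 = (j + y)/(6*j))
8*(5*(-2 + 3) + M(l, -2 - 4)) = 8*(5*(-2 + 3) + ((-2 - 4) - 12)/(6*(-2 - 4))) = 8*(5*1 + (1/6)*(-6 - 12)/(-6)) = 8*(5 + (1/6)*(-1/6)*(-18)) = 8*(5 + 1/2) = 8*(11/2) = 44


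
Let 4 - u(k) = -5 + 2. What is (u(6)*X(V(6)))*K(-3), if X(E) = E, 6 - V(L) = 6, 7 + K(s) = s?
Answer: 0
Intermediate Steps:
K(s) = -7 + s
V(L) = 0 (V(L) = 6 - 1*6 = 6 - 6 = 0)
u(k) = 7 (u(k) = 4 - (-5 + 2) = 4 - 1*(-3) = 4 + 3 = 7)
(u(6)*X(V(6)))*K(-3) = (7*0)*(-7 - 3) = 0*(-10) = 0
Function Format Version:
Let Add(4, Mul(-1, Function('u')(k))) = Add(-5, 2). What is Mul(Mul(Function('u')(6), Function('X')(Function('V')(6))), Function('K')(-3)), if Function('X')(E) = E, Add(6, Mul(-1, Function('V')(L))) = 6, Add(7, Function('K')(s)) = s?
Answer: 0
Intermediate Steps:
Function('K')(s) = Add(-7, s)
Function('V')(L) = 0 (Function('V')(L) = Add(6, Mul(-1, 6)) = Add(6, -6) = 0)
Function('u')(k) = 7 (Function('u')(k) = Add(4, Mul(-1, Add(-5, 2))) = Add(4, Mul(-1, -3)) = Add(4, 3) = 7)
Mul(Mul(Function('u')(6), Function('X')(Function('V')(6))), Function('K')(-3)) = Mul(Mul(7, 0), Add(-7, -3)) = Mul(0, -10) = 0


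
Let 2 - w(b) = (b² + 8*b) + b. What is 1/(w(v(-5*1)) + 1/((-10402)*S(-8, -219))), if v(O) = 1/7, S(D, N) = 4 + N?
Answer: 15655010/10862667 ≈ 1.4412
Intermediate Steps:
v(O) = ⅐
w(b) = 2 - b² - 9*b (w(b) = 2 - ((b² + 8*b) + b) = 2 - (b² + 9*b) = 2 + (-b² - 9*b) = 2 - b² - 9*b)
1/(w(v(-5*1)) + 1/((-10402)*S(-8, -219))) = 1/((2 - (⅐)² - 9*⅐) + 1/((-10402)*(4 - 219))) = 1/((2 - 1*1/49 - 9/7) - 1/10402/(-215)) = 1/((2 - 1/49 - 9/7) - 1/10402*(-1/215)) = 1/(34/49 + 1/2236430) = 1/(10862667/15655010) = 15655010/10862667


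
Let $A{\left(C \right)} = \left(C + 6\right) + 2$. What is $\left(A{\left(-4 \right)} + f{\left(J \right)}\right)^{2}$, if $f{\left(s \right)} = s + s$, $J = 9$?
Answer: $484$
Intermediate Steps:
$f{\left(s \right)} = 2 s$
$A{\left(C \right)} = 8 + C$ ($A{\left(C \right)} = \left(6 + C\right) + 2 = 8 + C$)
$\left(A{\left(-4 \right)} + f{\left(J \right)}\right)^{2} = \left(\left(8 - 4\right) + 2 \cdot 9\right)^{2} = \left(4 + 18\right)^{2} = 22^{2} = 484$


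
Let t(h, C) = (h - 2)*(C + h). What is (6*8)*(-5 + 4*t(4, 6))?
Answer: 3600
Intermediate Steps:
t(h, C) = (-2 + h)*(C + h)
(6*8)*(-5 + 4*t(4, 6)) = (6*8)*(-5 + 4*(4² - 2*6 - 2*4 + 6*4)) = 48*(-5 + 4*(16 - 12 - 8 + 24)) = 48*(-5 + 4*20) = 48*(-5 + 80) = 48*75 = 3600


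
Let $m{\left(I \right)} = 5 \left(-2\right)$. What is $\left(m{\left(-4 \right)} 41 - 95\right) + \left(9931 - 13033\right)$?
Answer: $-3607$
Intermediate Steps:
$m{\left(I \right)} = -10$
$\left(m{\left(-4 \right)} 41 - 95\right) + \left(9931 - 13033\right) = \left(\left(-10\right) 41 - 95\right) + \left(9931 - 13033\right) = \left(-410 - 95\right) - 3102 = -505 - 3102 = -3607$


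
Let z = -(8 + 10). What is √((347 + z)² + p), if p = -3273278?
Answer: I*√3165037 ≈ 1779.1*I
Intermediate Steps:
z = -18 (z = -1*18 = -18)
√((347 + z)² + p) = √((347 - 18)² - 3273278) = √(329² - 3273278) = √(108241 - 3273278) = √(-3165037) = I*√3165037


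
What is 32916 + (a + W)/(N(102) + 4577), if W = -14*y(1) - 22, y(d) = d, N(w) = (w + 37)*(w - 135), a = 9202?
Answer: 159997/5 ≈ 31999.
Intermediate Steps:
N(w) = (-135 + w)*(37 + w) (N(w) = (37 + w)*(-135 + w) = (-135 + w)*(37 + w))
W = -36 (W = -14*1 - 22 = -14 - 22 = -36)
32916 + (a + W)/(N(102) + 4577) = 32916 + (9202 - 36)/((-4995 + 102² - 98*102) + 4577) = 32916 + 9166/((-4995 + 10404 - 9996) + 4577) = 32916 + 9166/(-4587 + 4577) = 32916 + 9166/(-10) = 32916 + 9166*(-⅒) = 32916 - 4583/5 = 159997/5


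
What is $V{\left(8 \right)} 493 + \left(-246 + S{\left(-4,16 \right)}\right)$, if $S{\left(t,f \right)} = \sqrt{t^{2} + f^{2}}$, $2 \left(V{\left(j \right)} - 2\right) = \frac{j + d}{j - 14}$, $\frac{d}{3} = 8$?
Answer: $- \frac{1724}{3} + 4 \sqrt{17} \approx -558.17$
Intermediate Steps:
$d = 24$ ($d = 3 \cdot 8 = 24$)
$V{\left(j \right)} = 2 + \frac{24 + j}{2 \left(-14 + j\right)}$ ($V{\left(j \right)} = 2 + \frac{\left(j + 24\right) \frac{1}{j - 14}}{2} = 2 + \frac{\left(24 + j\right) \frac{1}{-14 + j}}{2} = 2 + \frac{\frac{1}{-14 + j} \left(24 + j\right)}{2} = 2 + \frac{24 + j}{2 \left(-14 + j\right)}$)
$S{\left(t,f \right)} = \sqrt{f^{2} + t^{2}}$
$V{\left(8 \right)} 493 + \left(-246 + S{\left(-4,16 \right)}\right) = \frac{-32 + 5 \cdot 8}{2 \left(-14 + 8\right)} 493 - \left(246 - \sqrt{16^{2} + \left(-4\right)^{2}}\right) = \frac{-32 + 40}{2 \left(-6\right)} 493 - \left(246 - \sqrt{256 + 16}\right) = \frac{1}{2} \left(- \frac{1}{6}\right) 8 \cdot 493 - \left(246 - \sqrt{272}\right) = \left(- \frac{2}{3}\right) 493 - \left(246 - 4 \sqrt{17}\right) = - \frac{986}{3} - \left(246 - 4 \sqrt{17}\right) = - \frac{1724}{3} + 4 \sqrt{17}$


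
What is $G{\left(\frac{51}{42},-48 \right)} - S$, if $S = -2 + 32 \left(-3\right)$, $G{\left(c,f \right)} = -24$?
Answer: $74$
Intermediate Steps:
$S = -98$ ($S = -2 - 96 = -98$)
$G{\left(\frac{51}{42},-48 \right)} - S = -24 - -98 = -24 + 98 = 74$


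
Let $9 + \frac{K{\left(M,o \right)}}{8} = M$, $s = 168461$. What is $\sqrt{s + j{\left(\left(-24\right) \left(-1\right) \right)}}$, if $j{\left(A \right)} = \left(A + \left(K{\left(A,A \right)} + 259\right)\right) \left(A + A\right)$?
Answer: $\sqrt{187805} \approx 433.36$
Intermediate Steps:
$K{\left(M,o \right)} = -72 + 8 M$
$j{\left(A \right)} = 2 A \left(187 + 9 A\right)$ ($j{\left(A \right)} = \left(A + \left(\left(-72 + 8 A\right) + 259\right)\right) \left(A + A\right) = \left(A + \left(187 + 8 A\right)\right) 2 A = \left(187 + 9 A\right) 2 A = 2 A \left(187 + 9 A\right)$)
$\sqrt{s + j{\left(\left(-24\right) \left(-1\right) \right)}} = \sqrt{168461 + 2 \left(\left(-24\right) \left(-1\right)\right) \left(187 + 9 \left(\left(-24\right) \left(-1\right)\right)\right)} = \sqrt{168461 + 2 \cdot 24 \left(187 + 9 \cdot 24\right)} = \sqrt{168461 + 2 \cdot 24 \left(187 + 216\right)} = \sqrt{168461 + 2 \cdot 24 \cdot 403} = \sqrt{168461 + 19344} = \sqrt{187805}$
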